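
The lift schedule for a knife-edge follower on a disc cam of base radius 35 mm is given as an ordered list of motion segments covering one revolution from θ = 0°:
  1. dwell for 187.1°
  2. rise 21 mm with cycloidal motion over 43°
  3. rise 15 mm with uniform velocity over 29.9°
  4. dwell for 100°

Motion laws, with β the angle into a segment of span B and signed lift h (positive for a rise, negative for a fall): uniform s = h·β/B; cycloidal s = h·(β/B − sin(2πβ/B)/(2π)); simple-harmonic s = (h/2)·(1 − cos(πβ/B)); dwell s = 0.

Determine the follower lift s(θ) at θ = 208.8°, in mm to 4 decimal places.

seg 1 [0°–187.1°] dwell: s stays 0.0000
seg 2 [187.1°–230.1°] cycloidal, h=21: θ=208.8° here. β=21.7, B=43. 21·(0.5047 − sin(2π·0.5047)/(2π)) = 10.6953 → s = 10.6953

10.6953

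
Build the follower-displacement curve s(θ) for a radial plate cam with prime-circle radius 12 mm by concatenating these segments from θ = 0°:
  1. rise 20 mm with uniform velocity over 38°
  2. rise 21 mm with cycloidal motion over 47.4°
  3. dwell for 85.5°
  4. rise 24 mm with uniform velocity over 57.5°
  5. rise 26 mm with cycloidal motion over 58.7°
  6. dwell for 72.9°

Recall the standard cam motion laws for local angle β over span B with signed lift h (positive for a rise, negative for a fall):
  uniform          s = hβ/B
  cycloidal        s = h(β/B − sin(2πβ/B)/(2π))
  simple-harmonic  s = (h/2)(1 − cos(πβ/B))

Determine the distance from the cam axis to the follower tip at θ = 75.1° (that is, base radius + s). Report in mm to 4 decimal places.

seg 1 [0°–38°] uniform, h=20: full span → s += 20 → s = 20.0000
seg 2 [38°–85.4°] cycloidal, h=21: θ=75.1° here. β=37.1, B=47.4. 21·(0.7827 − sin(2π·0.7827)/(2π)) = 19.7087 → s = 39.7087
radial distance = base radius + s = 12 + 39.7087 = 51.7087

51.7087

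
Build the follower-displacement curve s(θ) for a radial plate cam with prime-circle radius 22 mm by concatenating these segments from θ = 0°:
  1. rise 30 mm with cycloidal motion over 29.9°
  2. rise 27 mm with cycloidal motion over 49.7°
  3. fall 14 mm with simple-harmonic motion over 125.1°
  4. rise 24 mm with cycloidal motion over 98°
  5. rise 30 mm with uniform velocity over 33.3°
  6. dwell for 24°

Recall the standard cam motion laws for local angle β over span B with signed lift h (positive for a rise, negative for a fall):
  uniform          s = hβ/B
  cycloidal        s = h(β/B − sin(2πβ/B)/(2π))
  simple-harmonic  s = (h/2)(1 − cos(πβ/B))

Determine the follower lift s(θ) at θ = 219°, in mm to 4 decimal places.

seg 1 [0°–29.9°] cycloidal, h=30: full span → s += 30 → s = 30.0000
seg 2 [29.9°–79.6°] cycloidal, h=27: full span → s += 27 → s = 57.0000
seg 3 [79.6°–204.7°] simple-harmonic, h=-14: full span → s += -14 → s = 43.0000
seg 4 [204.7°–302.7°] cycloidal, h=24: θ=219° here. β=14.3, B=98. 24·(0.1459 − sin(2π·0.1459)/(2π)) = 0.4704 → s = 43.4704

43.4704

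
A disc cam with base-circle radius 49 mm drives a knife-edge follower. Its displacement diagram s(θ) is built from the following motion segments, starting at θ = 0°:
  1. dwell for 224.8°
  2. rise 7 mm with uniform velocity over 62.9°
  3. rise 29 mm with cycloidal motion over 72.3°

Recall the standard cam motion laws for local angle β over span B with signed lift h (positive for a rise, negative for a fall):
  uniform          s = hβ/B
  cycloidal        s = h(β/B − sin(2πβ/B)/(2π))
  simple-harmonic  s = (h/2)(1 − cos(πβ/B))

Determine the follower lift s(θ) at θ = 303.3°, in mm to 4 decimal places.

seg 1 [0°–224.8°] dwell: s stays 0.0000
seg 2 [224.8°–287.7°] uniform, h=7: full span → s += 7 → s = 7.0000
seg 3 [287.7°–360°] cycloidal, h=29: θ=303.3° here. β=15.6, B=72.3. 29·(0.2158 − sin(2π·0.2158)/(2π)) = 1.7481 → s = 8.7481

8.7481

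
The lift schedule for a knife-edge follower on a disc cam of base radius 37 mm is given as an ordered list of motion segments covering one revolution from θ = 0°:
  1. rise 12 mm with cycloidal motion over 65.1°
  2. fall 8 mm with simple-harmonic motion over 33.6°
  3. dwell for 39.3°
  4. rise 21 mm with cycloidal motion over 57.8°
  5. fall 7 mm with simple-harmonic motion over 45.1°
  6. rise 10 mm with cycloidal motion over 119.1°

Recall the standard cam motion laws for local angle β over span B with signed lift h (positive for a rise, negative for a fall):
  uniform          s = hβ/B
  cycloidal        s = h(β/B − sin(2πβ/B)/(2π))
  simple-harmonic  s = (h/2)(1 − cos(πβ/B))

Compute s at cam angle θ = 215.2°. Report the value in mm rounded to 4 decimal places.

seg 1 [0°–65.1°] cycloidal, h=12: full span → s += 12 → s = 12.0000
seg 2 [65.1°–98.7°] simple-harmonic, h=-8: full span → s += -8 → s = 4.0000
seg 3 [98.7°–138°] dwell: s stays 4.0000
seg 4 [138°–195.8°] cycloidal, h=21: full span → s += 21 → s = 25.0000
seg 5 [195.8°–240.9°] simple-harmonic, h=-7: θ=215.2° here. β=19.4, B=45.1. -7/2·(1 − cos(π·0.4302)) = -2.7382 → s = 22.2618

22.2618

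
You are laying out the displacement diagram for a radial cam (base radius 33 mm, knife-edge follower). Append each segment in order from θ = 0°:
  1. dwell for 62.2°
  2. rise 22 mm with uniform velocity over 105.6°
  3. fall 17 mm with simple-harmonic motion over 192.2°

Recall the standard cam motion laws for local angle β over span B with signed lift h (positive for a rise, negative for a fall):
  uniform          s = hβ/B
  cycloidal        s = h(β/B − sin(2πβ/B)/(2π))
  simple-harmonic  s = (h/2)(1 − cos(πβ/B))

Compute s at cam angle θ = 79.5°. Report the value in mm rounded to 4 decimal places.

seg 1 [0°–62.2°] dwell: s stays 0.0000
seg 2 [62.2°–167.8°] uniform, h=22: θ=79.5° here. β=17.3, B=105.6. 22·17.3/105.6 = 3.6042 → s = 3.6042

3.6042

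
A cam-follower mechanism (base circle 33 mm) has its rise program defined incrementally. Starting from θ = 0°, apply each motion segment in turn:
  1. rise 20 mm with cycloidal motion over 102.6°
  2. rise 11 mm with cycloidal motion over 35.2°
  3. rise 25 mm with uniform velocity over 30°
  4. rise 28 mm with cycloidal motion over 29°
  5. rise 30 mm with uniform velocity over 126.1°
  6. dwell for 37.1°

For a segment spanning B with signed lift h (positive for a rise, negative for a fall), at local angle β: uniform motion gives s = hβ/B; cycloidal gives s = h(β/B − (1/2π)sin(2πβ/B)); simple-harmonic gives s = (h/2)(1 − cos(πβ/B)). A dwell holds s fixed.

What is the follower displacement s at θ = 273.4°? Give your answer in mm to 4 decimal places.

seg 1 [0°–102.6°] cycloidal, h=20: full span → s += 20 → s = 20.0000
seg 2 [102.6°–137.8°] cycloidal, h=11: full span → s += 11 → s = 31.0000
seg 3 [137.8°–167.8°] uniform, h=25: full span → s += 25 → s = 56.0000
seg 4 [167.8°–196.8°] cycloidal, h=28: full span → s += 28 → s = 84.0000
seg 5 [196.8°–322.9°] uniform, h=30: θ=273.4° here. β=76.6, B=126.1. 30·76.6/126.1 = 18.2236 → s = 102.2236

102.2236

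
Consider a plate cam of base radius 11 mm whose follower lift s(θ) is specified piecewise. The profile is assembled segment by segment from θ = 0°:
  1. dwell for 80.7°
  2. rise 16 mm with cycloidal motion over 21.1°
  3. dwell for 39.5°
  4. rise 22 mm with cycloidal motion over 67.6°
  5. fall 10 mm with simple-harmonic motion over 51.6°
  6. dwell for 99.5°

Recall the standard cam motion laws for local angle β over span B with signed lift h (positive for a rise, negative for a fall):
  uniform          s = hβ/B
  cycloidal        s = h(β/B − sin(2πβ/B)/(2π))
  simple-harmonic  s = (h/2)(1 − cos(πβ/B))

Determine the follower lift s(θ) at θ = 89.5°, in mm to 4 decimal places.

seg 1 [0°–80.7°] dwell: s stays 0.0000
seg 2 [80.7°–101.8°] cycloidal, h=16: θ=89.5° here. β=8.8, B=21.1. 16·(0.4171 − sin(2π·0.4171)/(2π)) = 5.4052 → s = 5.4052

5.4052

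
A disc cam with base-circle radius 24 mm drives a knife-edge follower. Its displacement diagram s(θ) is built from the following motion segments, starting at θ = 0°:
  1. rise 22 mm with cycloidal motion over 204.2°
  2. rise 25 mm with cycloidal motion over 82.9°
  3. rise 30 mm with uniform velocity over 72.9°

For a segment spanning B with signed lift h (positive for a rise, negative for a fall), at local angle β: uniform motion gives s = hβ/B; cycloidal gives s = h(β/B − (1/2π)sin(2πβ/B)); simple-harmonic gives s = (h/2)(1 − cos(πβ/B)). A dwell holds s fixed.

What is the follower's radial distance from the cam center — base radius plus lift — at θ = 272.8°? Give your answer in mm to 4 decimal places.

seg 1 [0°–204.2°] cycloidal, h=22: full span → s += 22 → s = 22.0000
seg 2 [204.2°–287.1°] cycloidal, h=25: θ=272.8° here. β=68.6, B=82.9. 25·(0.8275 − sin(2π·0.8275)/(2π)) = 24.2039 → s = 46.2039
radial distance = base radius + s = 24 + 46.2039 = 70.2039

70.2039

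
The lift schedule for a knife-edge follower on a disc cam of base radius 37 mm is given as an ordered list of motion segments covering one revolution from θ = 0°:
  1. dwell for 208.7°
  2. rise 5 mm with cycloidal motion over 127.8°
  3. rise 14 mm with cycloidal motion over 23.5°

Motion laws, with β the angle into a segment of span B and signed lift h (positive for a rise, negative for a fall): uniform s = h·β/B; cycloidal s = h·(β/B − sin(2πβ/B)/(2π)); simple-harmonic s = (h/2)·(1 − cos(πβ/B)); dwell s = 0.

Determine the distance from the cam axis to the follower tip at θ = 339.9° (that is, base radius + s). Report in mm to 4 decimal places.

seg 1 [0°–208.7°] dwell: s stays 0.0000
seg 2 [208.7°–336.5°] cycloidal, h=5: full span → s += 5 → s = 5.0000
seg 3 [336.5°–360°] cycloidal, h=14: θ=339.9° here. β=3.4, B=23.5. 14·(0.1447 − sin(2π·0.1447)/(2π)) = 0.2677 → s = 5.2677
radial distance = base radius + s = 37 + 5.2677 = 42.2677

42.2677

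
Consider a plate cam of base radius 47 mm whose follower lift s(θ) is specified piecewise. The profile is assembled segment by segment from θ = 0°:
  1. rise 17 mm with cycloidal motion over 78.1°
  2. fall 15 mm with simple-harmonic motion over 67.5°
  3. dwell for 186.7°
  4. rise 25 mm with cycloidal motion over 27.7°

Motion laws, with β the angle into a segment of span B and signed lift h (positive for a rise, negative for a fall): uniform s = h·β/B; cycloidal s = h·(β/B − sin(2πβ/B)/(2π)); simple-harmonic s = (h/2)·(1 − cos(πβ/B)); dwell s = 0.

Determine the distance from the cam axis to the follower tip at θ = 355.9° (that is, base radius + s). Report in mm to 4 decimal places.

seg 1 [0°–78.1°] cycloidal, h=17: full span → s += 17 → s = 17.0000
seg 2 [78.1°–145.6°] simple-harmonic, h=-15: full span → s += -15 → s = 2.0000
seg 3 [145.6°–332.3°] dwell: s stays 2.0000
seg 4 [332.3°–360°] cycloidal, h=25: θ=355.9° here. β=23.6, B=27.7. 25·(0.8520 − sin(2π·0.8520)/(2π)) = 24.4892 → s = 26.4892
radial distance = base radius + s = 47 + 26.4892 = 73.4892

73.4892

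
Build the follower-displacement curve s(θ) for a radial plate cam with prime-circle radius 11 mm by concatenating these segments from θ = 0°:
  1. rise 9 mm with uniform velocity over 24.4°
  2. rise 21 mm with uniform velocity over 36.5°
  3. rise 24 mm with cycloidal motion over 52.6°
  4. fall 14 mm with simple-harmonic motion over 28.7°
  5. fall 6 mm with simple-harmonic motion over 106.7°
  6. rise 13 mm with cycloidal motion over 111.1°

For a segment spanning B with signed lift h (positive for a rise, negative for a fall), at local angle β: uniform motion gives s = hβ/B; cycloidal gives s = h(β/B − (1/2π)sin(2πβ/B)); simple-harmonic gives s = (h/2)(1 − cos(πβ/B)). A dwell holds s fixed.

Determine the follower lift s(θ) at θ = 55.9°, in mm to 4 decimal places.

seg 1 [0°–24.4°] uniform, h=9: full span → s += 9 → s = 9.0000
seg 2 [24.4°–60.9°] uniform, h=21: θ=55.9° here. β=31.5, B=36.5. 21·31.5/36.5 = 18.1233 → s = 27.1233

27.1233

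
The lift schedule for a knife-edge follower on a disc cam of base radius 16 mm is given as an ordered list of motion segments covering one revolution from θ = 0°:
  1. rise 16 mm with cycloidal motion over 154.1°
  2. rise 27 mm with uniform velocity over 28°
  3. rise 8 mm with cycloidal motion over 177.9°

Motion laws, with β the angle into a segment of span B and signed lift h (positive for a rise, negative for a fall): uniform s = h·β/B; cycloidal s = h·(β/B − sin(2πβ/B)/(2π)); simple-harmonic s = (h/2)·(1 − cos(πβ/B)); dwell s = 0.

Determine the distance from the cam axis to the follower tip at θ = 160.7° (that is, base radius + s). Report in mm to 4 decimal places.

seg 1 [0°–154.1°] cycloidal, h=16: full span → s += 16 → s = 16.0000
seg 2 [154.1°–182.1°] uniform, h=27: θ=160.7° here. β=6.6, B=28. 27·6.6/28 = 6.3643 → s = 22.3643
radial distance = base radius + s = 16 + 22.3643 = 38.3643

38.3643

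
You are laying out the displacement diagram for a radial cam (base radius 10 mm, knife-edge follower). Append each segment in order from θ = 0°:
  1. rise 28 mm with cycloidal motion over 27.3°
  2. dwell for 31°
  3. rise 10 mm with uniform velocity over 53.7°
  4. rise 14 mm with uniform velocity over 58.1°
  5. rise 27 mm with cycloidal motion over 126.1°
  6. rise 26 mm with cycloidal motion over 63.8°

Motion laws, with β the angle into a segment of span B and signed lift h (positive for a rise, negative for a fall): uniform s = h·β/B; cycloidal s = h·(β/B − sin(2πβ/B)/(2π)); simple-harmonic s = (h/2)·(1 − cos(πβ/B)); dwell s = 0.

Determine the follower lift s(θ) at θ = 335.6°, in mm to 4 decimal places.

seg 1 [0°–27.3°] cycloidal, h=28: full span → s += 28 → s = 28.0000
seg 2 [27.3°–58.3°] dwell: s stays 28.0000
seg 3 [58.3°–112°] uniform, h=10: full span → s += 10 → s = 38.0000
seg 4 [112°–170.1°] uniform, h=14: full span → s += 14 → s = 52.0000
seg 5 [170.1°–296.2°] cycloidal, h=27: full span → s += 27 → s = 79.0000
seg 6 [296.2°–360°] cycloidal, h=26: θ=335.6° here. β=39.4, B=63.8. 26·(0.6176 − sin(2π·0.6176)/(2π)) = 18.8424 → s = 97.8424

97.8424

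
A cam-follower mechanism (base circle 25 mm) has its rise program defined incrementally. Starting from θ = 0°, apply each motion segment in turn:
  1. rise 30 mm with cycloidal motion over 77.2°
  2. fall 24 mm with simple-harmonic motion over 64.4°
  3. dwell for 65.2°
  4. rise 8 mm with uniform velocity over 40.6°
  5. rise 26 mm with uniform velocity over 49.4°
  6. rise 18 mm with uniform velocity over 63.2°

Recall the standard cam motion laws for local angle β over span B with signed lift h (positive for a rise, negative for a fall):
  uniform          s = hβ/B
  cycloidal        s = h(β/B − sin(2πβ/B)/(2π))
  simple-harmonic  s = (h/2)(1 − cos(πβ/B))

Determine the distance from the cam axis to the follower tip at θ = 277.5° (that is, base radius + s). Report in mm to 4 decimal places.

seg 1 [0°–77.2°] cycloidal, h=30: full span → s += 30 → s = 30.0000
seg 2 [77.2°–141.6°] simple-harmonic, h=-24: full span → s += -24 → s = 6.0000
seg 3 [141.6°–206.8°] dwell: s stays 6.0000
seg 4 [206.8°–247.4°] uniform, h=8: full span → s += 8 → s = 14.0000
seg 5 [247.4°–296.8°] uniform, h=26: θ=277.5° here. β=30.1, B=49.4. 26·30.1/49.4 = 15.8421 → s = 29.8421
radial distance = base radius + s = 25 + 29.8421 = 54.8421

54.8421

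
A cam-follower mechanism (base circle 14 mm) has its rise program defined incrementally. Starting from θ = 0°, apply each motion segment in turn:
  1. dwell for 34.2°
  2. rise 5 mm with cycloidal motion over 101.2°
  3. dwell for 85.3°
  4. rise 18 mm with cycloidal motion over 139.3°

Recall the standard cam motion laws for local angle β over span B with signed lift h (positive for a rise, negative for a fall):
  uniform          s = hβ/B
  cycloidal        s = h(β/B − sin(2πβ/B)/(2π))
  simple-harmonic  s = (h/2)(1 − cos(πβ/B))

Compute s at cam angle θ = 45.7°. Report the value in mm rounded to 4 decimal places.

seg 1 [0°–34.2°] dwell: s stays 0.0000
seg 2 [34.2°–135.4°] cycloidal, h=5: θ=45.7° here. β=11.5, B=101.2. 5·(0.1136 − sin(2π·0.1136)/(2π)) = 0.0471 → s = 0.0471

0.0471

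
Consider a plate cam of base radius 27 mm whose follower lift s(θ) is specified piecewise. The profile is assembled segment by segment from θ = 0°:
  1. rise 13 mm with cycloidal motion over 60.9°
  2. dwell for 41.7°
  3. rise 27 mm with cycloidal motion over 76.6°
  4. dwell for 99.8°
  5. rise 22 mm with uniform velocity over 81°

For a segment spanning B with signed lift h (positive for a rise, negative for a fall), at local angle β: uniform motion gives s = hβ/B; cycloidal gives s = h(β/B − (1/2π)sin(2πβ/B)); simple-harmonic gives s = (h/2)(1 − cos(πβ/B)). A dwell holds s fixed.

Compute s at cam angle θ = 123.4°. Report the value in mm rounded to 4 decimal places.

seg 1 [0°–60.9°] cycloidal, h=13: full span → s += 13 → s = 13.0000
seg 2 [60.9°–102.6°] dwell: s stays 13.0000
seg 3 [102.6°–179.2°] cycloidal, h=27: θ=123.4° here. β=20.8, B=76.6. 27·(0.2715 − sin(2π·0.2715)/(2π)) = 3.0737 → s = 16.0737

16.0737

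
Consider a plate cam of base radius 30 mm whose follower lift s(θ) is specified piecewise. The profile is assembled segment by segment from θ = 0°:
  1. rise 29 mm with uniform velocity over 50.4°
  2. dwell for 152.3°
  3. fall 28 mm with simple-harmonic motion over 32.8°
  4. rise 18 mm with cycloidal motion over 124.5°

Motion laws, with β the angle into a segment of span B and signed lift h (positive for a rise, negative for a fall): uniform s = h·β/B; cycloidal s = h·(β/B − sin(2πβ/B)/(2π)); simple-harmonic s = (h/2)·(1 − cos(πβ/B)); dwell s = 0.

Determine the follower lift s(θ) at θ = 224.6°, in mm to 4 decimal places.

seg 1 [0°–50.4°] uniform, h=29: full span → s += 29 → s = 29.0000
seg 2 [50.4°–202.7°] dwell: s stays 29.0000
seg 3 [202.7°–235.5°] simple-harmonic, h=-28: θ=224.6° here. β=21.9, B=32.8. -28/2·(1 − cos(π·0.6677)) = -21.0387 → s = 7.9613

7.9613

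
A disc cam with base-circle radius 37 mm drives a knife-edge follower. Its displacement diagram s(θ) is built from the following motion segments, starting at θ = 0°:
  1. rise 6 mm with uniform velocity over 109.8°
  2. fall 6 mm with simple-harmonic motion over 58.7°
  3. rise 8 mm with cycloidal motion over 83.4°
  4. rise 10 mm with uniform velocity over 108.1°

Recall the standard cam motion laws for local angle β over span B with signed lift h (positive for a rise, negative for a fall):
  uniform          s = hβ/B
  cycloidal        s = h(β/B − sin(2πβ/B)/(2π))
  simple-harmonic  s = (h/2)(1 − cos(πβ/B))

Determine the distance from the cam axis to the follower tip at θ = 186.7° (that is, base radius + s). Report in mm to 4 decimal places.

seg 1 [0°–109.8°] uniform, h=6: full span → s += 6 → s = 6.0000
seg 2 [109.8°–168.5°] simple-harmonic, h=-6: full span → s += -6 → s = 0.0000
seg 3 [168.5°–251.9°] cycloidal, h=8: θ=186.7° here. β=18.2, B=83.4. 8·(0.2182 − sin(2π·0.2182)/(2π)) = 0.4979 → s = 0.4979
radial distance = base radius + s = 37 + 0.4979 = 37.4979

37.4979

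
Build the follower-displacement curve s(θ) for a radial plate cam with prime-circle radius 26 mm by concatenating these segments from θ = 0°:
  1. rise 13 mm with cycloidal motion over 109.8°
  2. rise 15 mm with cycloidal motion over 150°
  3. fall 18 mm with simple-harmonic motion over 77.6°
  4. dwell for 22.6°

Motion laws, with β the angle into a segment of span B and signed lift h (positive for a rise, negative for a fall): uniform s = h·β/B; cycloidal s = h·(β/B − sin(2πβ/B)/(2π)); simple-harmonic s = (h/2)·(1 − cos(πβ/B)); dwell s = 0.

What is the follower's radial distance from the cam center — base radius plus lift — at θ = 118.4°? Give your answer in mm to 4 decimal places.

seg 1 [0°–109.8°] cycloidal, h=13: full span → s += 13 → s = 13.0000
seg 2 [109.8°–259.8°] cycloidal, h=15: θ=118.4° here. β=8.6, B=150. 15·(0.0573 − sin(2π·0.0573)/(2π)) = 0.0185 → s = 13.0185
radial distance = base radius + s = 26 + 13.0185 = 39.0185

39.0185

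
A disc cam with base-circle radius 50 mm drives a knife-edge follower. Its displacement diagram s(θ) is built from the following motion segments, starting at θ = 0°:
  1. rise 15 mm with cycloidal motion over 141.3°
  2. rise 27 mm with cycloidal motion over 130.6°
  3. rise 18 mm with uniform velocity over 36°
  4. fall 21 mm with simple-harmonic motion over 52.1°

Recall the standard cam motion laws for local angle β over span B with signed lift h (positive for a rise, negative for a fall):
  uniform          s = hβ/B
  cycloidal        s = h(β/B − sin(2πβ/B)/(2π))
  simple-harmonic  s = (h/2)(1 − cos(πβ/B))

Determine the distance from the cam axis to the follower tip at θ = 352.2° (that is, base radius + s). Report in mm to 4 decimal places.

seg 1 [0°–141.3°] cycloidal, h=15: full span → s += 15 → s = 15.0000
seg 2 [141.3°–271.9°] cycloidal, h=27: full span → s += 27 → s = 42.0000
seg 3 [271.9°–307.9°] uniform, h=18: full span → s += 18 → s = 60.0000
seg 4 [307.9°–360°] simple-harmonic, h=-21: θ=352.2° here. β=44.3, B=52.1. -21/2·(1 − cos(π·0.8503)) = -19.8599 → s = 40.1401
radial distance = base radius + s = 50 + 40.1401 = 90.1401

90.1401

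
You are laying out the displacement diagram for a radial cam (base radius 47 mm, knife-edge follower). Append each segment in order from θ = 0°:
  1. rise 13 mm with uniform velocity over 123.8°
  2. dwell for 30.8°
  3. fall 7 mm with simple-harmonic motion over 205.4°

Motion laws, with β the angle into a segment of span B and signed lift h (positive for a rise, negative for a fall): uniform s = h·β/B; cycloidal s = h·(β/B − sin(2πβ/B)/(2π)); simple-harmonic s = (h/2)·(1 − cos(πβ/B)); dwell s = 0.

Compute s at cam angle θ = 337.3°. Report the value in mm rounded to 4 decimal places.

seg 1 [0°–123.8°] uniform, h=13: full span → s += 13 → s = 13.0000
seg 2 [123.8°–154.6°] dwell: s stays 13.0000
seg 3 [154.6°–360°] simple-harmonic, h=-7: θ=337.3° here. β=182.7, B=205.4. -7/2·(1 − cos(π·0.8895)) = -6.7912 → s = 6.2088

6.2088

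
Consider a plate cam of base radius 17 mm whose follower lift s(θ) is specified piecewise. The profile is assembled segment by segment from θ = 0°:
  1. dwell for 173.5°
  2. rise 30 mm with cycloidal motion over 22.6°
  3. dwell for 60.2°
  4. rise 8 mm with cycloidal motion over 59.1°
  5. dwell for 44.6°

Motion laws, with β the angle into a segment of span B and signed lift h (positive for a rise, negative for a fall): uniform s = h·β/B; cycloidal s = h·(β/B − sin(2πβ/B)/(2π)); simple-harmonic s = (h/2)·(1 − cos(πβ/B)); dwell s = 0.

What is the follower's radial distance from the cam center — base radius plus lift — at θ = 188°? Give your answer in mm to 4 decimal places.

seg 1 [0°–173.5°] dwell: s stays 0.0000
seg 2 [173.5°–196.1°] cycloidal, h=30: θ=188° here. β=14.5, B=22.6. 30·(0.6416 − sin(2π·0.6416)/(2π)) = 22.9570 → s = 22.9570
radial distance = base radius + s = 17 + 22.9570 = 39.9570

39.9570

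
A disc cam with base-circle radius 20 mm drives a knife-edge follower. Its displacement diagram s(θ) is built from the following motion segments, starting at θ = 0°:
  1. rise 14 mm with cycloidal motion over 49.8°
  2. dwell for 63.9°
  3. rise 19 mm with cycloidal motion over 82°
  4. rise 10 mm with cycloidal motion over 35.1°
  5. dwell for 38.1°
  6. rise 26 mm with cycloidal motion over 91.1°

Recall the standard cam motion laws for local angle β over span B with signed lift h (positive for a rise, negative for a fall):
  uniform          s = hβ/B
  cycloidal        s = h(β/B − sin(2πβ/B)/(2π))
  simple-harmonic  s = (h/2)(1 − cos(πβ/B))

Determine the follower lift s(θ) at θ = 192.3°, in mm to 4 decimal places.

seg 1 [0°–49.8°] cycloidal, h=14: full span → s += 14 → s = 14.0000
seg 2 [49.8°–113.7°] dwell: s stays 14.0000
seg 3 [113.7°–195.7°] cycloidal, h=19: θ=192.3° here. β=78.6, B=82. 19·(0.9585 − sin(2π·0.9585)/(2π)) = 18.9911 → s = 32.9911

32.9911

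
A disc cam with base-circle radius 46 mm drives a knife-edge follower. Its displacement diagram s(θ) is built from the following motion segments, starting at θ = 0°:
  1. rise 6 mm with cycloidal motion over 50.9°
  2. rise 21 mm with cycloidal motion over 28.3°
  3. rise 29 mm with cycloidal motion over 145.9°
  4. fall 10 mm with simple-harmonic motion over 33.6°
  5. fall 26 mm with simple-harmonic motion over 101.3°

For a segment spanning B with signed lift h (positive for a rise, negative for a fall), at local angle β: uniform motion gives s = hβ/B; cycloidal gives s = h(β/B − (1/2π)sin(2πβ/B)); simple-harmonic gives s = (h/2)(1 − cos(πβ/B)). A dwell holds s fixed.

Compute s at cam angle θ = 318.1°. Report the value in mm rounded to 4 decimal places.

seg 1 [0°–50.9°] cycloidal, h=6: full span → s += 6 → s = 6.0000
seg 2 [50.9°–79.2°] cycloidal, h=21: full span → s += 21 → s = 27.0000
seg 3 [79.2°–225.1°] cycloidal, h=29: full span → s += 29 → s = 56.0000
seg 4 [225.1°–258.7°] simple-harmonic, h=-10: full span → s += -10 → s = 46.0000
seg 5 [258.7°–360°] simple-harmonic, h=-26: θ=318.1° here. β=59.4, B=101.3. -26/2·(1 − cos(π·0.5864)) = -16.4846 → s = 29.5154

29.5154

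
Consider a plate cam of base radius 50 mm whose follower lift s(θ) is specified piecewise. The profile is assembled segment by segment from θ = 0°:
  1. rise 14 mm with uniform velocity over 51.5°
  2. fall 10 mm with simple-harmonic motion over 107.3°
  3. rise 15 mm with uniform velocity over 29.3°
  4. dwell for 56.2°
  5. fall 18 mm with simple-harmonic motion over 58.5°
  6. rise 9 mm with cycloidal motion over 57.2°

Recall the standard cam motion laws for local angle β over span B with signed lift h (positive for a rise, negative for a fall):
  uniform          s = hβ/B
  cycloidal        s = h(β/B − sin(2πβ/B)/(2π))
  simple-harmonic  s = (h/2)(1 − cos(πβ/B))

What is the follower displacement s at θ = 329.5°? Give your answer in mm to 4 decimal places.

seg 1 [0°–51.5°] uniform, h=14: full span → s += 14 → s = 14.0000
seg 2 [51.5°–158.8°] simple-harmonic, h=-10: full span → s += -10 → s = 4.0000
seg 3 [158.8°–188.1°] uniform, h=15: full span → s += 15 → s = 19.0000
seg 4 [188.1°–244.3°] dwell: s stays 19.0000
seg 5 [244.3°–302.8°] simple-harmonic, h=-18: full span → s += -18 → s = 1.0000
seg 6 [302.8°–360°] cycloidal, h=9: θ=329.5° here. β=26.7, B=57.2. 9·(0.4668 − sin(2π·0.4668)/(2π)) = 3.9043 → s = 4.9043

4.9043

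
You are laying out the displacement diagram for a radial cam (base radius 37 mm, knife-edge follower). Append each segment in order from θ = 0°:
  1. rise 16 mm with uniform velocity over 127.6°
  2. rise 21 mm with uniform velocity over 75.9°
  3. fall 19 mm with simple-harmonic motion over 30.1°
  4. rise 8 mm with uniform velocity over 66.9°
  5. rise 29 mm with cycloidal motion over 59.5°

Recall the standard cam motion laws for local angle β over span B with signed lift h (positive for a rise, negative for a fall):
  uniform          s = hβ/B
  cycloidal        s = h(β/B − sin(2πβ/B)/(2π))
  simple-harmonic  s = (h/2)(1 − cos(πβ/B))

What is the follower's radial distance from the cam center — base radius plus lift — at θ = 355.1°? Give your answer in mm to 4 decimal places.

seg 1 [0°–127.6°] uniform, h=16: full span → s += 16 → s = 16.0000
seg 2 [127.6°–203.5°] uniform, h=21: full span → s += 21 → s = 37.0000
seg 3 [203.5°–233.6°] simple-harmonic, h=-19: full span → s += -19 → s = 18.0000
seg 4 [233.6°–300.5°] uniform, h=8: full span → s += 8 → s = 26.0000
seg 5 [300.5°–360°] cycloidal, h=29: θ=355.1° here. β=54.6, B=59.5. 29·(0.9176 − sin(2π·0.9176)/(2π)) = 28.8948 → s = 54.8948
radial distance = base radius + s = 37 + 54.8948 = 91.8948

91.8948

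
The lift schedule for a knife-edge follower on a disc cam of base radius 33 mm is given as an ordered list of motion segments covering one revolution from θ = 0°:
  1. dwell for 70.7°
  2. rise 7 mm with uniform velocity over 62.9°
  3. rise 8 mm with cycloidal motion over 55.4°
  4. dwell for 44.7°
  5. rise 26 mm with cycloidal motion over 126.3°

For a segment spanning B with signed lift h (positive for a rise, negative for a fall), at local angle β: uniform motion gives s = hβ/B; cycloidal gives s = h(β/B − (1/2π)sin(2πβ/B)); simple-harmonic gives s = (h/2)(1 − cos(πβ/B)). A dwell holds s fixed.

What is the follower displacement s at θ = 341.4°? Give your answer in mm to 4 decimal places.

seg 1 [0°–70.7°] dwell: s stays 0.0000
seg 2 [70.7°–133.6°] uniform, h=7: full span → s += 7 → s = 7.0000
seg 3 [133.6°–189°] cycloidal, h=8: full span → s += 8 → s = 15.0000
seg 4 [189°–233.7°] dwell: s stays 15.0000
seg 5 [233.7°–360°] cycloidal, h=26: θ=341.4° here. β=107.7, B=126.3. 26·(0.8527 − sin(2π·0.8527)/(2π)) = 25.4765 → s = 40.4765

40.4765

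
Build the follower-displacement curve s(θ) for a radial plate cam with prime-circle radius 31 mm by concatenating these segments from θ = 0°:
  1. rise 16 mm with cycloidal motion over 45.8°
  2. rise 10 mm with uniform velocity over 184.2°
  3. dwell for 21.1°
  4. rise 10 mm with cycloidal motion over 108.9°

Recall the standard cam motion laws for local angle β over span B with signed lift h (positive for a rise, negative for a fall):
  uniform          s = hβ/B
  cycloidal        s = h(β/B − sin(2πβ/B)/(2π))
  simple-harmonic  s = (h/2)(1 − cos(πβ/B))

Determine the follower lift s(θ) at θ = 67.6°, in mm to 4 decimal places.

seg 1 [0°–45.8°] cycloidal, h=16: full span → s += 16 → s = 16.0000
seg 2 [45.8°–230°] uniform, h=10: θ=67.6° here. β=21.8, B=184.2. 10·21.8/184.2 = 1.1835 → s = 17.1835

17.1835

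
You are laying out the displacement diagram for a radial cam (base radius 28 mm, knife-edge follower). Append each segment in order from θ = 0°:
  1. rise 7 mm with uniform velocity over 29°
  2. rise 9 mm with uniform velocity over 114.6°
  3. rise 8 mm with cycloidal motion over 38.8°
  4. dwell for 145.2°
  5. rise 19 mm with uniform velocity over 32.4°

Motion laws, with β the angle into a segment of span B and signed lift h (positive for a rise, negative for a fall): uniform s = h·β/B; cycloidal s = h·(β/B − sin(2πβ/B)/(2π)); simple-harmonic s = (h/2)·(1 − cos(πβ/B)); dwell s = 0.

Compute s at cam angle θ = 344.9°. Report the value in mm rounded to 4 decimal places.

seg 1 [0°–29°] uniform, h=7: full span → s += 7 → s = 7.0000
seg 2 [29°–143.6°] uniform, h=9: full span → s += 9 → s = 16.0000
seg 3 [143.6°–182.4°] cycloidal, h=8: full span → s += 8 → s = 24.0000
seg 4 [182.4°–327.6°] dwell: s stays 24.0000
seg 5 [327.6°–360°] uniform, h=19: θ=344.9° here. β=17.3, B=32.4. 19·17.3/32.4 = 10.1451 → s = 34.1451

34.1451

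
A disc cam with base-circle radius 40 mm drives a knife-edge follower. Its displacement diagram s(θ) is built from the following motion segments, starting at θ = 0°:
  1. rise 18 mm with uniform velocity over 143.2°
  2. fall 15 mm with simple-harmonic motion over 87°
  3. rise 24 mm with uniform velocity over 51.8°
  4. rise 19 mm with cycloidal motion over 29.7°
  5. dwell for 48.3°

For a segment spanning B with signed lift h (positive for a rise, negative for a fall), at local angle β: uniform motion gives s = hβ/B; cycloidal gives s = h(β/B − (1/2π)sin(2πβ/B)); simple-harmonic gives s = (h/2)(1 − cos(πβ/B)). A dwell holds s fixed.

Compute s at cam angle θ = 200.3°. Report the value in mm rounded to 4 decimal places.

seg 1 [0°–143.2°] uniform, h=18: full span → s += 18 → s = 18.0000
seg 2 [143.2°–230.2°] simple-harmonic, h=-15: θ=200.3° here. β=57.1, B=87. -15/2·(1 − cos(π·0.6563)) = -11.0370 → s = 6.9630

6.9630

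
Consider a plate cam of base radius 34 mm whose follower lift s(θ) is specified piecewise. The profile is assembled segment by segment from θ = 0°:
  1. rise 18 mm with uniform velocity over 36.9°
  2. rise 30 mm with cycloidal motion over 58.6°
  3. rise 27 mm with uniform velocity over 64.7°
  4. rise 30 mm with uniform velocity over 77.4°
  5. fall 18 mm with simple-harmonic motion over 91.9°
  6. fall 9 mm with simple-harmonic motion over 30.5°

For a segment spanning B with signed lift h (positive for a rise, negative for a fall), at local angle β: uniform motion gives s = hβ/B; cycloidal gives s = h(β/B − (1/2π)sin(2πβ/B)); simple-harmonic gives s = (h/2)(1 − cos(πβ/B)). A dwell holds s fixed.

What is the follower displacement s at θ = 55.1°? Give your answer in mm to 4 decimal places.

seg 1 [0°–36.9°] uniform, h=18: full span → s += 18 → s = 18.0000
seg 2 [36.9°–95.5°] cycloidal, h=30: θ=55.1° here. β=18.2, B=58.6. 30·(0.3106 − sin(2π·0.3106)/(2π)) = 4.8845 → s = 22.8845

22.8845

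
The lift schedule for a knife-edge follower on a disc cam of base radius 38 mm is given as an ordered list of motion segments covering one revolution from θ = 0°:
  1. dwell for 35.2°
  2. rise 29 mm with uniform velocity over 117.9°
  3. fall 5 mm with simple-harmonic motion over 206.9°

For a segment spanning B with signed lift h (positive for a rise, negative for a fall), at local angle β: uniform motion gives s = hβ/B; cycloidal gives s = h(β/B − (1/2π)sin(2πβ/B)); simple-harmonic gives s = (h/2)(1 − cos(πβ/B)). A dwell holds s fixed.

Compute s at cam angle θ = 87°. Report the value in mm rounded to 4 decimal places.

seg 1 [0°–35.2°] dwell: s stays 0.0000
seg 2 [35.2°–153.1°] uniform, h=29: θ=87° here. β=51.8, B=117.9. 29·51.8/117.9 = 12.7413 → s = 12.7413

12.7413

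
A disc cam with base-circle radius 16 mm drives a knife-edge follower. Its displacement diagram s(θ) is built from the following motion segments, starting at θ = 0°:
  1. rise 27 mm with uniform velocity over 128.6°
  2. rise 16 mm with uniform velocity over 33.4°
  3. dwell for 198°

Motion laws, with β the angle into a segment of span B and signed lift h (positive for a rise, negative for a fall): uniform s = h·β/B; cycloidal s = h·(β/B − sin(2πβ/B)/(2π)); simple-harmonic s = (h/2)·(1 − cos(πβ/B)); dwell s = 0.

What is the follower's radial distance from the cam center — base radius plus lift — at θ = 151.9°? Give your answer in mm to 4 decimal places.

seg 1 [0°–128.6°] uniform, h=27: full span → s += 27 → s = 27.0000
seg 2 [128.6°–162°] uniform, h=16: θ=151.9° here. β=23.3, B=33.4. 16·23.3/33.4 = 11.1617 → s = 38.1617
radial distance = base radius + s = 16 + 38.1617 = 54.1617

54.1617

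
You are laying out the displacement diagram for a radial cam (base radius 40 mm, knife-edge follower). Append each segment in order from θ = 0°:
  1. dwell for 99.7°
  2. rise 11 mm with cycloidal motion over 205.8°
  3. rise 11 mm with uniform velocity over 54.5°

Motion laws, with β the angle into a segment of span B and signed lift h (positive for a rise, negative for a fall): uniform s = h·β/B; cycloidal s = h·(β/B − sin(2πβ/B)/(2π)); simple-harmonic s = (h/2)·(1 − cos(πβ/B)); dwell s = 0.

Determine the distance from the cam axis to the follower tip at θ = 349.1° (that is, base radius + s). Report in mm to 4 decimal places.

seg 1 [0°–99.7°] dwell: s stays 0.0000
seg 2 [99.7°–305.5°] cycloidal, h=11: full span → s += 11 → s = 11.0000
seg 3 [305.5°–360°] uniform, h=11: θ=349.1° here. β=43.6, B=54.5. 11·43.6/54.5 = 8.8000 → s = 19.8000
radial distance = base radius + s = 40 + 19.8000 = 59.8000

59.8000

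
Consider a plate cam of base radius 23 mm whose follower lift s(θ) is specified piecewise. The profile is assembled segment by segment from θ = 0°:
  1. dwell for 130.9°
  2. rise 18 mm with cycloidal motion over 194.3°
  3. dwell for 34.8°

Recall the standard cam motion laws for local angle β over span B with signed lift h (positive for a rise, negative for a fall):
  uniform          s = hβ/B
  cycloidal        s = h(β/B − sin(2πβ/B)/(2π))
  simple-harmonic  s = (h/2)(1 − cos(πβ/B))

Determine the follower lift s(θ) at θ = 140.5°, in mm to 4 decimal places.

seg 1 [0°–130.9°] dwell: s stays 0.0000
seg 2 [130.9°–325.2°] cycloidal, h=18: θ=140.5° here. β=9.6, B=194.3. 18·(0.0494 − sin(2π·0.0494)/(2π)) = 0.0142 → s = 0.0142

0.0142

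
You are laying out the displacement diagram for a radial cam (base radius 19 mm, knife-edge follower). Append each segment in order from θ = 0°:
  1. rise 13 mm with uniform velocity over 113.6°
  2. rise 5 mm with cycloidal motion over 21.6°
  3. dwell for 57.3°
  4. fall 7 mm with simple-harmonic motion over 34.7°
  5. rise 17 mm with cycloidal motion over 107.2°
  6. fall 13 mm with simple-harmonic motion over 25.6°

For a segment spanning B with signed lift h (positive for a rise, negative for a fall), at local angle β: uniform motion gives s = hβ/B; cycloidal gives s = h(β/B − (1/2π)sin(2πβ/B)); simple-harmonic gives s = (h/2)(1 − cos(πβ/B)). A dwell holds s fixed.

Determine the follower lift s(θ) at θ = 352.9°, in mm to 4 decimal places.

seg 1 [0°–113.6°] uniform, h=13: full span → s += 13 → s = 13.0000
seg 2 [113.6°–135.2°] cycloidal, h=5: full span → s += 5 → s = 18.0000
seg 3 [135.2°–192.5°] dwell: s stays 18.0000
seg 4 [192.5°–227.2°] simple-harmonic, h=-7: full span → s += -7 → s = 11.0000
seg 5 [227.2°–334.4°] cycloidal, h=17: full span → s += 17 → s = 28.0000
seg 6 [334.4°–360°] simple-harmonic, h=-13: θ=352.9° here. β=18.5, B=25.6. -13/2·(1 − cos(π·0.7227)) = -10.6849 → s = 17.3151

17.3151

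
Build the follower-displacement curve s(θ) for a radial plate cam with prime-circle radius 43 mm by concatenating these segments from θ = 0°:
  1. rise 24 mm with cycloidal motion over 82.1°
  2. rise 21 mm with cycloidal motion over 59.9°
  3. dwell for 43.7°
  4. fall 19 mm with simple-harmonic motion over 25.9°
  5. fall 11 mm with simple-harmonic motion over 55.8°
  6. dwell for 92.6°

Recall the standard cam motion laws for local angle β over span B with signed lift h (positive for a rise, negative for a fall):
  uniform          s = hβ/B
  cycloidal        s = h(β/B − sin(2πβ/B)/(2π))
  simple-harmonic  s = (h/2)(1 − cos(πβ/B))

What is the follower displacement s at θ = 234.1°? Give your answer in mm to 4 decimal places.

seg 1 [0°–82.1°] cycloidal, h=24: full span → s += 24 → s = 24.0000
seg 2 [82.1°–142°] cycloidal, h=21: full span → s += 21 → s = 45.0000
seg 3 [142°–185.7°] dwell: s stays 45.0000
seg 4 [185.7°–211.6°] simple-harmonic, h=-19: full span → s += -19 → s = 26.0000
seg 5 [211.6°–267.4°] simple-harmonic, h=-11: θ=234.1° here. β=22.5, B=55.8. -11/2·(1 − cos(π·0.4032)) = -3.8535 → s = 22.1465

22.1465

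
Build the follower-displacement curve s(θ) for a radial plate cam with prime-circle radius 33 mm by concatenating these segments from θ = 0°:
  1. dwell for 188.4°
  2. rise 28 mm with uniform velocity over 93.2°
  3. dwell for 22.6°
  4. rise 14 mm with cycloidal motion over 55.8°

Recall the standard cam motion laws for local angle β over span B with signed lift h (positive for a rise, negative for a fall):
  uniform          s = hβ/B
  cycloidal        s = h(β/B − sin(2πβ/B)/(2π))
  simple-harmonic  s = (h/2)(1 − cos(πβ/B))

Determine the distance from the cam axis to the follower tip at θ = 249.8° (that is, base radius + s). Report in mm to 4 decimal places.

seg 1 [0°–188.4°] dwell: s stays 0.0000
seg 2 [188.4°–281.6°] uniform, h=28: θ=249.8° here. β=61.4, B=93.2. 28·61.4/93.2 = 18.4464 → s = 18.4464
radial distance = base radius + s = 33 + 18.4464 = 51.4464

51.4464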